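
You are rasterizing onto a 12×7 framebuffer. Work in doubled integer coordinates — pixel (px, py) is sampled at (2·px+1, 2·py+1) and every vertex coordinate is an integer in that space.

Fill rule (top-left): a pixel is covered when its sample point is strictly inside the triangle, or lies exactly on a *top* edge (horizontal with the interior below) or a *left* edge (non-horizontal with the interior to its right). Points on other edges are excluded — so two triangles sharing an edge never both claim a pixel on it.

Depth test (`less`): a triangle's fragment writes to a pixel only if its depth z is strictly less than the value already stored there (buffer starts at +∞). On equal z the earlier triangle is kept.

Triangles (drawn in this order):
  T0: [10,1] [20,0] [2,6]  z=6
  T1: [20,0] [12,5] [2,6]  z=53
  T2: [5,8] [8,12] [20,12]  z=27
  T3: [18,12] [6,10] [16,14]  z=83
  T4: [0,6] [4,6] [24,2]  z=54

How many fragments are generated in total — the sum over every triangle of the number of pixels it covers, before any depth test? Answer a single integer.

T0:
  2·area = 42
  edge (10, 1)→(20, 0): d=(10,-1) top-left  bias=+0
  edge (20, 0)→(2, 6): d=(-18,6) right/bottom  bias=-1
  edge (2, 6)→(10, 1): d=(8,-5) top-left  bias=+0
    (5,0)@(11, 1): e=[1,36,5] → #
    (6,0)@(13, 1): e=[3,24,15] → #
    (7,0)@(15, 1): e=[5,12,25] → #
    (8,0)@(17, 1): e=[7,0,35] → ·  [on edge]
    (3,1)@(7, 3): e=[17,24,1] → #
    (4,1)@(9, 3): e=[19,12,11] → #
    (5,1)@(11, 3): e=[21,0,21] → ·  [on edge]
    (6,1)@(13, 3): e=[23,-12,31] → ·
    (7,1)@(15, 3): e=[25,-24,41] → ·
    (2,2)@(5, 5): e=[35,0,7] → ·  [on edge]
    (3,2)@(7, 5): e=[37,-12,17] → ·
    (4,2)@(9, 5): e=[39,-24,27] → ·
  covered (5 px):
    · · · · · # # # · · · ·
    · · · # # · · · · · · ·
    · · · · · · · · · · · ·
    · · · · · · · · · · · ·
    · · · · · · · · · · · ·
    · · · · · · · · · · · ·
    · · · · · · · · · · · ·
T1:
  2·area = 42
  edge (20, 0)→(12, 5): d=(-8,5) right/bottom  bias=-1
  edge (12, 5)→(2, 6): d=(-10,1) right/bottom  bias=-1
  edge (2, 6)→(20, 0): d=(18,-6) top-left  bias=+0
    (8,0)@(17, 1): e=[7,35,0] → #  [on edge]
    (9,0)@(19, 1): e=[-3,33,12] → ·
    (5,1)@(11, 3): e=[21,21,0] → #  [on edge]
    (6,1)@(13, 3): e=[11,19,12] → #
    (7,1)@(15, 3): e=[1,17,24] → #
    (8,1)@(17, 3): e=[-9,15,36] → ·
    (2,2)@(5, 5): e=[35,7,0] → #  [on edge]
    (3,2)@(7, 5): e=[25,5,12] → #
    (4,2)@(9, 5): e=[15,3,24] → #
    (6,2)@(13, 5): e=[-5,-1,48] → ·
    (7,2)@(15, 5): e=[-15,-3,60] → ·
    (2,3)@(5, 7): e=[19,-13,36] → ·
  covered (8 px):
    · · · · · · · · # · · ·
    · · · · · # # # · · · ·
    · · # # # # · · · · · ·
    · · · · · · · · · · · ·
    · · · · · · · · · · · ·
    · · · · · · · · · · · ·
    · · · · · · · · · · · ·
T2:
  2·area = 48  (B↔C swapped to make it positive)
  edge (5, 8)→(20, 12): d=(15,4) right/bottom  bias=-1
  edge (20, 12)→(8, 12): d=(-12,0) right/bottom  bias=-1
  edge (8, 12)→(5, 8): d=(-3,-4) top-left  bias=+0
    (3,4)@(7, 9): e=[7,36,5] → #
    (4,4)@(9, 9): e=[-1,36,13] → ·
    (3,5)@(7, 11): e=[37,12,-1] → ·
    (4,5)@(9, 11): e=[29,12,7] → #
    (5,5)@(11, 11): e=[21,12,15] → #
    (6,5)@(13, 11): e=[13,12,23] → #
    (7,5)@(15, 11): e=[5,12,31] → #
    (8,5)@(17, 11): e=[-3,12,39] → ·
    (4,6)@(9, 13): e=[59,-12,1] → ·
    (5,6)@(11, 13): e=[51,-12,9] → ·
    (6,6)@(13, 13): e=[43,-12,17] → ·
    (7,6)@(15, 13): e=[35,-12,25] → ·
  covered (5 px):
    · · · · · · · · · · · ·
    · · · · · · · · · · · ·
    · · · · · · · · · · · ·
    · · · · · · · · · · · ·
    · · · # · · · · · · · ·
    · · · · # # # # · · · ·
    · · · · · · · · · · · ·
T3:
  2·area = 28  (B↔C swapped to make it positive)
  edge (18, 12)→(16, 14): d=(-2,2) right/bottom  bias=-1
  edge (16, 14)→(6, 10): d=(-10,-4) top-left  bias=+0
  edge (6, 10)→(18, 12): d=(12,2) right/bottom  bias=-1
    (11,3)@(23, 7): e=[0,98,-70] → ·  [on edge]
    (10,4)@(21, 9): e=[0,70,-42] → ·  [on edge]
    (4,5)@(9, 11): e=[20,2,6] → #
    (5,5)@(11, 11): e=[16,10,2] → #
    (6,5)@(13, 11): e=[12,18,-2] → ·
    (9,5)@(19, 11): e=[0,42,-14] → ·  [on edge]
    (4,6)@(9, 13): e=[16,-18,30] → ·
    (5,6)@(11, 13): e=[12,-10,26] → ·
    (7,6)@(15, 13): e=[4,6,18] → #
    (8,6)@(17, 13): e=[0,14,14] → ·  [on edge]
  covered (3 px):
    · · · · · · · · · · · ·
    · · · · · · · · · · · ·
    · · · · · · · · · · · ·
    · · · · · · · · · · · ·
    · · · · · · · · · · · ·
    · · · · # # · · · · · ·
    · · · · · · · # · · · ·
T4:
  2·area = 16  (B↔C swapped to make it positive)
  edge (0, 6)→(24, 2): d=(24,-4) top-left  bias=+0
  edge (24, 2)→(4, 6): d=(-20,4) right/bottom  bias=-1
  edge (4, 6)→(0, 6): d=(-4,0) right/bottom  bias=-1
    (9,1)@(19, 3): e=[4,0,12] → ·  [on edge]
    (3,2)@(7, 5): e=[4,8,4] → #
    (4,2)@(9, 5): e=[12,0,4] → ·  [on edge]
    (3,3)@(7, 7): e=[52,-32,-4] → ·
  covered (1 px):
    · · · · · · · · · · · ·
    · · · · · · · · · · · ·
    · · · # · · · · · · · ·
    · · · · · · · · · · · ·
    · · · · · · · · · · · ·
    · · · · · · · · · · · ·
    · · · · · · · · · · · ·

Answer: 22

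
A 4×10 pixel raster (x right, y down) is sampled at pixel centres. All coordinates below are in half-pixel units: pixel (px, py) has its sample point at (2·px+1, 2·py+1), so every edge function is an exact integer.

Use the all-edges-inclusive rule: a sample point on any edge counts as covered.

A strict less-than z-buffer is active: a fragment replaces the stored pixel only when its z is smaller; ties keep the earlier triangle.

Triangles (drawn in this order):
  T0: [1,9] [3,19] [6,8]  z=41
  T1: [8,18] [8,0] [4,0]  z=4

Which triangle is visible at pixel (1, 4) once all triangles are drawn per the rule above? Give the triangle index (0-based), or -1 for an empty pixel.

T0:
  2·area = 52  (B↔C swapped to make it positive)
  edge (1, 9)→(6, 8): d=(5,-1) inclusive
  edge (6, 8)→(3, 19): d=(-3,11) inclusive
  edge (3, 19)→(1, 9): d=(-2,-10) inclusive
    (0,4)@(1, 9): e=[0,52,0] → X  [on edge]
    (1,4)@(3, 9): e=[2,30,20] → X
    (2,4)@(5, 9): e=[4,8,40] → X
    (3,4)@(7, 9): e=[6,-14,60] → .
    (0,5)@(1, 11): e=[10,46,-4] → .
    (1,5)@(3, 11): e=[12,24,16] → X
    (3,5)@(7, 11): e=[16,-20,56] → .
    (1,6)@(3, 13): e=[22,18,12] → X
    (2,6)@(5, 13): e=[24,-4,32] → .
    (1,7)@(3, 15): e=[32,12,8] → X
    (2,7)@(5, 15): e=[34,-10,28] → .
    (1,8)@(3, 17): e=[42,6,4] → X
    (1,9)@(3, 19): e=[52,0,0] → X  [on edge]
  covered (9 px):
    . . . .
    . . . .
    . . . .
    . . . .
    X X X .
    . X X .
    . X . .
    . X . .
    . X . .
    . X . .
T1:
  2·area = 72  (B↔C swapped to make it positive)
  edge (8, 18)→(4, 0): d=(-4,-18) inclusive
  edge (4, 0)→(8, 0): d=(4,0) inclusive
  edge (8, 0)→(8, 18): d=(0,18) inclusive
    (2,0)@(5, 1): e=[14,4,54] → X
    (3,0)@(7, 1): e=[50,4,18] → X
    (2,1)@(5, 3): e=[6,12,54] → X
    (2,2)@(5, 5): e=[-2,20,54] → .
    (3,2)@(7, 5): e=[34,20,18] → X
    (3,3)@(7, 7): e=[26,28,18] → X
    (3,4)@(7, 9): e=[18,36,18] → X
    (3,5)@(7, 11): e=[10,44,18] → X
    (3,6)@(7, 13): e=[2,52,18] → X
    (3,7)@(7, 15): e=[-6,60,18] → .
  covered (9 px):
    . . X X
    . . X X
    . . . X
    . . . X
    . . . X
    . . . X
    . . . X
    . . . .
    . . . .
    . . . .

Z-buffer (winner per pixel, '.' = empty):
  . . 1 1
  . . 1 1
  . . . 1
  . . . 1
  0 0 0 1
  . 0 0 1
  . 0 . 1
  . 0 . .
  . 0 . .
  . 0 . .

Result: 0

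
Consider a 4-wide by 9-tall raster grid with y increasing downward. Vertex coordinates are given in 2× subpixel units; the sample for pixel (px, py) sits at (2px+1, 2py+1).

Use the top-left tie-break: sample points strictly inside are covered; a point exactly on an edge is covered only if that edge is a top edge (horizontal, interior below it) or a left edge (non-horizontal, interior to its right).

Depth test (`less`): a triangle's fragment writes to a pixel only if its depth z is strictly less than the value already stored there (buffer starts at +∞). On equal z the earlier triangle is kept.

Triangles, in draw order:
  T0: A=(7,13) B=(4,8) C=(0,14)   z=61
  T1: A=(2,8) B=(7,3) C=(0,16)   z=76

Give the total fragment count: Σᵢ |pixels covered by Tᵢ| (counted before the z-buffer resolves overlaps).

T0:
  2·area = 38  (B↔C swapped to make it positive)
  edge (7, 13)→(0, 14): d=(-7,1) right/bottom  bias=-1
  edge (0, 14)→(4, 8): d=(4,-6) top-left  bias=+0
  edge (4, 8)→(7, 13): d=(3,5) right/bottom  bias=-1
    (0,1)@(1, 3): e=[76,-38,0] → .  [on edge]
    (1,5)@(3, 11): e=[18,6,14] → X
    (2,5)@(5, 11): e=[16,18,4] → X
    (3,5)@(7, 11): e=[14,30,-6] → .
    (0,6)@(1, 13): e=[6,2,30] → X
    (3,6)@(7, 13): e=[0,38,0] → .  [on edge]
    (0,7)@(1, 15): e=[-8,10,36] → .
    (1,7)@(3, 15): e=[-10,22,26] → .
    (2,7)@(5, 15): e=[-12,34,16] → .
  covered (5 px):
    . . . .
    . . . .
    . . . .
    . . . .
    . . . .
    . X X .
    X X X .
    . . . .
    . . . .
T1:
  2·area = 30
  edge (2, 8)→(7, 3): d=(5,-5) top-left  bias=+0
  edge (7, 3)→(0, 16): d=(-7,13) right/bottom  bias=-1
  edge (0, 16)→(2, 8): d=(2,-8) top-left  bias=+0
    (3,1)@(7, 3): e=[0,0,30] → .  [on edge]
    (2,2)@(5, 5): e=[0,12,18] → X  [on edge]
    (3,2)@(7, 5): e=[10,-14,34] → .
    (1,3)@(3, 7): e=[0,24,6] → X  [on edge]
    (2,3)@(5, 7): e=[10,-2,22] → .
    (0,4)@(1, 9): e=[0,36,-6] → .  [on edge]
    (1,4)@(3, 9): e=[10,10,10] → X
    (2,4)@(5, 9): e=[20,-16,26] → .
    (1,5)@(3, 11): e=[20,-4,14] → .
    (0,6)@(1, 13): e=[20,8,2] → X
    (1,6)@(3, 13): e=[30,-18,18] → .
    (0,7)@(1, 15): e=[30,-6,6] → .
  covered (4 px):
    . . . .
    . . . .
    . . X .
    . X . .
    . X . .
    . . . .
    X . . .
    . . . .
    . . . .

Answer: 9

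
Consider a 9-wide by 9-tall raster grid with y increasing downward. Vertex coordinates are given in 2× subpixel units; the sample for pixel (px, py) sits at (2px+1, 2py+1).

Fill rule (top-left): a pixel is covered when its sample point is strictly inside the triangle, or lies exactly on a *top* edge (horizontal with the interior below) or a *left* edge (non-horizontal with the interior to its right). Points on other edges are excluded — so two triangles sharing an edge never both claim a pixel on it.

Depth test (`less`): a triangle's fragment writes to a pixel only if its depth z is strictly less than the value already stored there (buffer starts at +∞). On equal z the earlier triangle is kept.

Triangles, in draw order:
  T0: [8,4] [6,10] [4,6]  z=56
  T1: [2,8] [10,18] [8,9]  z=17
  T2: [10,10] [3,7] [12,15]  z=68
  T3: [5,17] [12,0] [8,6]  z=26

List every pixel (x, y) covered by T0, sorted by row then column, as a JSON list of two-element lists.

T0:
  2·area = 20
  edge (8, 4)→(6, 10): d=(-2,6) right/bottom  bias=-1
  edge (6, 10)→(4, 6): d=(-2,-4) top-left  bias=+0
  edge (4, 6)→(8, 4): d=(4,-2) top-left  bias=+0
    (4,0)@(9, 1): e=[0,30,-10] → ·  [on edge]
    (3,2)@(7, 5): e=[4,14,2] → █
    (4,2)@(9, 5): e=[-8,22,6] → ·
    (2,3)@(5, 7): e=[12,2,6] → █
    (3,3)@(7, 7): e=[0,10,10] → ·  [on edge]
    (2,4)@(5, 9): e=[8,-2,14] → ·
    (2,6)@(5, 13): e=[0,-10,30] → ·  [on edge]
  covered (2 px):
    · · · · · · · · ·
    · · · · · · · · ·
    · · · █ · · · · ·
    · · █ · · · · · ·
    · · · · · · · · ·
    · · · · · · · · ·
    · · · · · · · · ·
    · · · · · · · · ·
    · · · · · · · · ·
T1:
  2·area = 52  (B↔C swapped to make it positive)
  edge (2, 8)→(8, 9): d=(6,1) right/bottom  bias=-1
  edge (8, 9)→(10, 18): d=(2,9) right/bottom  bias=-1
  edge (10, 18)→(2, 8): d=(-8,-10) top-left  bias=+0
    (1,4)@(3, 9): e=[5,45,2] → █
    (2,4)@(5, 9): e=[3,27,22] → █
    (3,4)@(7, 9): e=[1,9,42] → █
    (4,4)@(9, 9): e=[-1,-9,62] → ·
    (1,5)@(3, 11): e=[17,49,-14] → ·
    (2,5)@(5, 11): e=[15,31,6] → █
    (4,5)@(9, 11): e=[11,-5,46] → ·
    (2,6)@(5, 13): e=[27,35,-10] → ·
    (3,6)@(7, 13): e=[25,17,10] → █
    (4,6)@(9, 13): e=[23,-1,30] → ·
    (3,7)@(7, 15): e=[37,21,-6] → ·
    (4,7)@(9, 15): e=[35,3,14] → █
  covered (7 px):
    · · · · · · · · ·
    · · · · · · · · ·
    · · · · · · · · ·
    · · · · · · · · ·
    · █ █ █ · · · · ·
    · · █ █ · · · · ·
    · · · █ · · · · ·
    · · · · █ · · · ·
    · · · · · · · · ·
T2:
  2·area = 29  (B↔C swapped to make it positive)
  edge (10, 10)→(12, 15): d=(2,5) right/bottom  bias=-1
  edge (12, 15)→(3, 7): d=(-9,-8) top-left  bias=+0
  edge (3, 7)→(10, 10): d=(7,3) right/bottom  bias=-1
    (1,3)@(3, 7): e=[29,0,0] → ·  [on edge]
    (3,4)@(7, 9): e=[13,14,2] → █
    (4,4)@(9, 9): e=[3,30,-4] → ·
    (3,5)@(7, 11): e=[17,-4,16] → ·
    (4,5)@(9, 11): e=[7,12,10] → █
    (5,5)@(11, 11): e=[-3,28,4] → ·
    (4,6)@(9, 13): e=[11,-6,24] → ·
    (5,6)@(11, 13): e=[1,10,18] → █
    (6,6)@(13, 13): e=[-9,26,12] → ·
    (8,6)@(17, 13): e=[-29,58,0] → ·  [on edge]
    (5,7)@(11, 15): e=[5,-8,32] → ·
  covered (3 px):
    · · · · · · · · ·
    · · · · · · · · ·
    · · · · · · · · ·
    · · · · · · · · ·
    · · · █ · · · · ·
    · · · · █ · · · ·
    · · · · · █ · · ·
    · · · · · · · · ·
    · · · · · · · · ·
T3:
  2·area = 26  (B↔C swapped to make it positive)
  edge (5, 17)→(8, 6): d=(3,-11) top-left  bias=+0
  edge (8, 6)→(12, 0): d=(4,-6) top-left  bias=+0
  edge (12, 0)→(5, 17): d=(-7,17) right/bottom  bias=-1
    (4,2)@(9, 5): e=[8,2,16] → █
    (5,2)@(11, 5): e=[30,14,-18] → ·
    (4,3)@(9, 7): e=[14,10,2] → █
    (5,3)@(11, 7): e=[36,22,-32] → ·
    (4,4)@(9, 9): e=[20,18,-12] → ·
    (3,5)@(7, 11): e=[4,14,8] → █
    (4,5)@(9, 11): e=[26,26,-26] → ·
    (3,6)@(7, 13): e=[10,22,-6] → ·
    (2,8)@(5, 17): e=[0,26,0] → ·  [on edge]
  covered (3 px):
    · · · · · · · · ·
    · · · · · · · · ·
    · · · · █ · · · ·
    · · · · █ · · · ·
    · · · · · · · · ·
    · · · █ · · · · ·
    · · · · · · · · ·
    · · · · · · · · ·
    · · · · · · · · ·

Final: [[3,2],[2,3]]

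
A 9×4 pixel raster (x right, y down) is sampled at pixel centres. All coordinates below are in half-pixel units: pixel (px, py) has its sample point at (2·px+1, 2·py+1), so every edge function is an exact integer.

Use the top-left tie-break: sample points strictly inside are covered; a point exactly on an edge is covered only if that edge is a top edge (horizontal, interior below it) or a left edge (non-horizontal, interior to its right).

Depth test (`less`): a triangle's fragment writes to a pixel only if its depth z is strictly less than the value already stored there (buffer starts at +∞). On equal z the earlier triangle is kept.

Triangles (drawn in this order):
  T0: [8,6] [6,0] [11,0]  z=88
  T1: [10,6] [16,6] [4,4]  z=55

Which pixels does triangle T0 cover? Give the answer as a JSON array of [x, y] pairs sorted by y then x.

T0:
  2·area = 30
  edge (8, 6)→(6, 0): d=(-2,-6) top-left  bias=+0
  edge (6, 0)→(11, 0): d=(5,0) top-left  bias=+0
  edge (11, 0)→(8, 6): d=(-3,6) right/bottom  bias=-1
    (3,0)@(7, 1): e=[4,5,21] → #
    (4,0)@(9, 1): e=[16,5,9] → #
    (5,0)@(11, 1): e=[28,5,-3] → ·
    (3,1)@(7, 3): e=[0,15,15] → #  [on edge]
    (5,1)@(11, 3): e=[24,15,-9] → ·
    (3,2)@(7, 5): e=[-4,25,9] → ·
    (4,2)@(9, 5): e=[8,25,-3] → ·
  covered (4 px):
    · · · # # · · · ·
    · · · # # · · · ·
    · · · · · · · · ·
    · · · · · · · · ·
T1:
  2·area = 12  (B↔C swapped to make it positive)
  edge (10, 6)→(4, 4): d=(-6,-2) top-left  bias=+0
  edge (4, 4)→(16, 6): d=(12,2) right/bottom  bias=-1
  edge (16, 6)→(10, 6): d=(-6,0) right/bottom  bias=-1
    (0,1)@(1, 3): e=[0,-6,18] → ·  [on edge]
    (3,2)@(7, 5): e=[0,6,6] → #  [on edge]
    (4,2)@(9, 5): e=[4,2,6] → #
    (5,2)@(11, 5): e=[8,-2,6] → ·
    (3,3)@(7, 7): e=[-12,30,-6] → ·
    (4,3)@(9, 7): e=[-8,26,-6] → ·
    (6,3)@(13, 7): e=[0,18,-6] → ·  [on edge]
  covered (2 px):
    · · · · · · · · ·
    · · · · · · · · ·
    · · · # # · · · ·
    · · · · · · · · ·

Final: [[3,0],[4,0],[3,1],[4,1]]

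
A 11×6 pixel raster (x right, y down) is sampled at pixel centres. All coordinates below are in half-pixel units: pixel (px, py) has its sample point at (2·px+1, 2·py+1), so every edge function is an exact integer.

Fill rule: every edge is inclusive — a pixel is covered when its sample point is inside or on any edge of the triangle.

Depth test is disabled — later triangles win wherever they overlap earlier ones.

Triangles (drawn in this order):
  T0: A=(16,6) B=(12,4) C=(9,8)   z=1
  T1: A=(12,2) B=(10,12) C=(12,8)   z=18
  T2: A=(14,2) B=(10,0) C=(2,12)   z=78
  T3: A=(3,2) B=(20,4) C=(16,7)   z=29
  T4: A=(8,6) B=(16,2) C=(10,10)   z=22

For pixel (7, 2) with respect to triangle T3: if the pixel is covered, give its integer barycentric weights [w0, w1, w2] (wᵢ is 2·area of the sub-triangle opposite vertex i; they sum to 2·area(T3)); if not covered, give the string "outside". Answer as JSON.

T0:
  2·area = 22  (B↔C swapped to make it positive)
  edge (16, 6)→(9, 8): d=(-7,2) inclusive
  edge (9, 8)→(12, 4): d=(3,-4) inclusive
  edge (12, 4)→(16, 6): d=(4,2) inclusive
    (6,2)@(13, 5): e=[13,7,2] → █
    (7,2)@(15, 5): e=[9,15,-2] → ·
    (5,3)@(11, 7): e=[3,5,14] → █
    (6,3)@(13, 7): e=[-1,13,10] → ·
    (5,4)@(11, 9): e=[-11,11,22] → ·
  covered (2 px):
    · · · · · · · · · · ·
    · · · · · · · · · · ·
    · · · · · · █ · · · ·
    · · · · · █ · · · · ·
    · · · · · · · · · · ·
    · · · · · · · · · · ·
T1:
  2·area = 12  (B↔C swapped to make it positive)
  edge (12, 2)→(12, 8): d=(0,6) inclusive
  edge (12, 8)→(10, 12): d=(-2,4) inclusive
  edge (10, 12)→(12, 2): d=(2,-10) inclusive
    (5,3)@(11, 7): e=[6,6,0] → █  [on edge]
    (6,3)@(13, 7): e=[-6,-2,20] → ·
    (5,4)@(11, 9): e=[6,2,4] → █
    (6,4)@(13, 9): e=[-6,-6,24] → ·
    (5,5)@(11, 11): e=[6,-2,8] → ·
  covered (2 px):
    · · · · · · · · · · ·
    · · · · · · · · · · ·
    · · · · · · · · · · ·
    · · · · · █ · · · · ·
    · · · · · █ · · · · ·
    · · · · · · · · · · ·
T2:
  2·area = 64  (B↔C swapped to make it positive)
  edge (14, 2)→(2, 12): d=(-12,10) inclusive
  edge (2, 12)→(10, 0): d=(8,-12) inclusive
  edge (10, 0)→(14, 2): d=(4,2) inclusive
    (5,0)@(11, 1): e=[42,20,2] → █
    (6,0)@(13, 1): e=[22,44,-2] → ·
    (4,1)@(9, 3): e=[38,12,14] → █
    (6,1)@(13, 3): e=[-2,60,6] → ·
    (3,2)@(7, 5): e=[34,4,26] → █
    (5,2)@(11, 5): e=[-6,52,18] → ·
    (3,3)@(7, 7): e=[10,20,34] → █
    (4,3)@(9, 7): e=[-10,44,30] → ·
    (2,4)@(5, 9): e=[6,12,46] → █
    (3,4)@(7, 9): e=[-14,36,42] → ·
    (1,5)@(3, 11): e=[2,4,58] → █
    (2,5)@(5, 11): e=[-18,28,54] → ·
  covered (8 px):
    · · · · · █ · · · · ·
    · · · · █ █ · · · · ·
    · · · █ █ · · · · · ·
    · · · █ · · · · · · ·
    · · █ · · · · · · · ·
    · █ · · · · · · · · ·
T3:
  2·area = 59
  edge (3, 2)→(20, 4): d=(17,2) inclusive
  edge (20, 4)→(16, 7): d=(-4,3) inclusive
  edge (16, 7)→(3, 2): d=(-13,-5) inclusive
    (3,1)@(7, 3): e=[9,43,7] → █
    (4,1)@(9, 3): e=[5,37,17] → █
    (5,1)@(11, 3): e=[1,31,27] → █
    (6,1)@(13, 3): e=[-3,25,37] → ·
    (3,2)@(7, 5): e=[43,35,-19] → ·
    (4,2)@(9, 5): e=[39,29,-9] → ·
    (5,2)@(11, 5): e=[35,23,1] → █
    (6,2)@(13, 5): e=[31,17,11] → █
    (7,2)@(15, 5): e=[27,11,21] → █
    (8,2)@(17, 5): e=[23,5,31] → █
    (9,2)@(19, 5): e=[19,-1,41] → ·
    (5,3)@(11, 7): e=[69,15,-25] → ·
  covered (7 px):
    · · · · · · · · · · ·
    · · · █ █ █ · · · · ·
    · · · · · █ █ █ █ · ·
    · · · · · · · · · · ·
    · · · · · · · · · · ·
    · · · · · · · · · · ·
T4:
  2·area = 40
  edge (8, 6)→(16, 2): d=(8,-4) inclusive
  edge (16, 2)→(10, 10): d=(-6,8) inclusive
  edge (10, 10)→(8, 6): d=(-2,-4) inclusive
    (7,1)@(15, 3): e=[4,2,34] → █
    (8,1)@(17, 3): e=[12,-14,42] → ·
    (5,2)@(11, 5): e=[4,22,14] → █
    (6,2)@(13, 5): e=[12,6,22] → █
    (7,2)@(15, 5): e=[20,-10,30] → ·
    (4,3)@(9, 7): e=[12,26,2] → █
    (6,3)@(13, 7): e=[28,-6,18] → ·
    (4,4)@(9, 9): e=[28,14,-2] → ·
    (5,4)@(11, 9): e=[36,-2,6] → ·
  covered (5 px):
    · · · · · · · · · · ·
    · · · · · · · █ · · ·
    · · · · · █ █ · · · ·
    · · · · █ █ · · · · ·
    · · · · · · · · · · ·
    · · · · · · · · · · ·

Answer: [11,21,27]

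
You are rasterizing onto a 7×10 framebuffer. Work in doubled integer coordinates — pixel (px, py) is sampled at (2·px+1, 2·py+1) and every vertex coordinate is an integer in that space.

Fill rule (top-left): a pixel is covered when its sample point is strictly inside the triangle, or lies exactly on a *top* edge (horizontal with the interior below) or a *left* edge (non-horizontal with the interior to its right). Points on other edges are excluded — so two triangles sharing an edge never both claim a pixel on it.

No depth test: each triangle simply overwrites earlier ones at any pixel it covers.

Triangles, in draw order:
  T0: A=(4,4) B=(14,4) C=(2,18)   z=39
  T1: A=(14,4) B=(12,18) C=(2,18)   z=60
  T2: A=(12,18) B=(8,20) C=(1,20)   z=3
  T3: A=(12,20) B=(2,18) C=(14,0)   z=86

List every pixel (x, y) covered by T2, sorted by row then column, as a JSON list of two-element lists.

T0:
  2·area = 140
  edge (4, 4)→(14, 4): d=(10,0) top-left  bias=+0
  edge (14, 4)→(2, 18): d=(-12,14) right/bottom  bias=-1
  edge (2, 18)→(4, 4): d=(2,-14) top-left  bias=+0
    (2,2)@(5, 5): e=[10,114,16] → █
    (3,2)@(7, 5): e=[10,86,44] → █
    (4,2)@(9, 5): e=[10,58,72] → █
    (5,2)@(11, 5): e=[10,30,100] → █
    (6,2)@(13, 5): e=[10,2,128] → █
    (2,3)@(5, 7): e=[30,90,20] → █
    (6,3)@(13, 7): e=[30,-22,132] → ·
    (2,4)@(5, 9): e=[50,66,24] → █
    (5,4)@(11, 9): e=[50,-18,108] → ·
    (1,5)@(3, 11): e=[70,70,0] → █  [on edge]
    (4,5)@(9, 11): e=[70,-14,84] → ·
    (1,6)@(3, 13): e=[90,46,4] → █
  covered (18 px):
    · · · · · · ·
    · · · · · · ·
    · · █ █ █ █ █
    · · █ █ █ █ ·
    · · █ █ █ · ·
    · █ █ █ · · ·
    · █ █ · · · ·
    · █ · · · · ·
    · · · · · · ·
    · · · · · · ·
T1:
  2·area = 140
  edge (14, 4)→(12, 18): d=(-2,14) right/bottom  bias=-1
  edge (12, 18)→(2, 18): d=(-10,0) right/bottom  bias=-1
  edge (2, 18)→(14, 4): d=(12,-14) top-left  bias=+0
    (6,3)@(13, 7): e=[8,110,22] → █
    (5,4)@(11, 9): e=[32,90,18] → █
    (4,5)@(9, 11): e=[56,70,14] → █
    (6,5)@(13, 11): e=[0,70,70] → ·  [on edge]
    (3,6)@(7, 13): e=[80,50,10] → █
    (6,6)@(13, 13): e=[-4,50,94] → ·
    (2,7)@(5, 15): e=[104,30,6] → █
    (6,7)@(13, 15): e=[-8,30,118] → ·
    (1,8)@(3, 17): e=[128,10,2] → █
    (6,8)@(13, 17): e=[-12,10,142] → ·
    (1,9)@(3, 19): e=[124,-10,26] → ·
    (2,9)@(5, 19): e=[96,-10,54] → ·
  covered (17 px):
    · · · · · · ·
    · · · · · · ·
    · · · · · · ·
    · · · · · · █
    · · · · · █ █
    · · · · █ █ ·
    · · · █ █ █ ·
    · · █ █ █ █ ·
    · █ █ █ █ █ ·
    · · · · · · ·
T2:
  2·area = 14
  edge (12, 18)→(8, 20): d=(-4,2) right/bottom  bias=-1
  edge (8, 20)→(1, 20): d=(-7,0) right/bottom  bias=-1
  edge (1, 20)→(12, 18): d=(11,-2) top-left  bias=+0
    (3,9)@(7, 19): e=[6,7,1] → █
    (4,9)@(9, 19): e=[2,7,5] → █
    (5,9)@(11, 19): e=[-2,7,9] → ·
  covered (2 px):
    · · · · · · ·
    · · · · · · ·
    · · · · · · ·
    · · · · · · ·
    · · · · · · ·
    · · · · · · ·
    · · · · · · ·
    · · · · · · ·
    · · · · · · ·
    · · · █ █ · ·
T3:
  2·area = 204
  edge (12, 20)→(2, 18): d=(-10,-2) top-left  bias=+0
  edge (2, 18)→(14, 0): d=(12,-18) top-left  bias=+0
  edge (14, 0)→(12, 20): d=(-2,20) right/bottom  bias=-1
    (6,1)@(13, 3): e=[172,18,14] → █
    (5,2)@(11, 5): e=[148,6,50] → █
    (5,3)@(11, 7): e=[128,30,46] → █
    (4,4)@(9, 9): e=[104,18,82] → █
    (3,5)@(7, 11): e=[80,6,118] → █
    (6,5)@(13, 11): e=[92,114,-2] → ·
    (3,6)@(7, 13): e=[60,30,114] → █
    (6,6)@(13, 13): e=[72,138,-6] → ·
    (2,7)@(5, 15): e=[36,18,150] → █
    (6,7)@(13, 15): e=[52,162,-10] → ·
    (1,8)@(3, 17): e=[12,6,186] → █
    (6,8)@(13, 17): e=[32,186,-14] → ·
    (3,9)@(7, 19): e=[0,102,102] → █  [on edge]
  covered (26 px):
    · · · · · · ·
    · · · · · · █
    · · · · · █ █
    · · · · · █ █
    · · · · █ █ █
    · · · █ █ █ ·
    · · · █ █ █ ·
    · · █ █ █ █ ·
    · █ █ █ █ █ ·
    · · · █ █ █ ·

Final: [[3,9],[4,9]]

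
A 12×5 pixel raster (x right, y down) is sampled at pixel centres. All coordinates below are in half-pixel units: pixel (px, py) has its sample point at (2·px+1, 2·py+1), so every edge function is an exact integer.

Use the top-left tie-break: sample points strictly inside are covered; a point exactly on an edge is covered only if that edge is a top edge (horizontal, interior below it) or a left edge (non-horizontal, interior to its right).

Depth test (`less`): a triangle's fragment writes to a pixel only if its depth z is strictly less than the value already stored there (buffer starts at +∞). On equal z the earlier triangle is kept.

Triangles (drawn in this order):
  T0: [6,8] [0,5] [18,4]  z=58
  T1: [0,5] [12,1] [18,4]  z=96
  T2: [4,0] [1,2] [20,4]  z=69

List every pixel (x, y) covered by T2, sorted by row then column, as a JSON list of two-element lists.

T0:
  2·area = 60
  edge (6, 8)→(0, 5): d=(-6,-3) top-left  bias=+0
  edge (0, 5)→(18, 4): d=(18,-1) top-left  bias=+0
  edge (18, 4)→(6, 8): d=(-12,4) right/bottom  bias=-1
    (10,1)@(21, 3): e=[75,-15,0] → ·  [on edge]
    (0,2)@(1, 5): e=[3,1,56] → █
    (1,2)@(3, 5): e=[9,3,48] → █
    (2,2)@(5, 5): e=[15,5,40] → █
    (3,2)@(7, 5): e=[21,7,32] → █
    (4,2)@(9, 5): e=[27,9,24] → █
    (5,2)@(11, 5): e=[33,11,16] → █
    (6,2)@(13, 5): e=[39,13,8] → █
    (7,2)@(15, 5): e=[45,15,0] → ·  [on edge]
    (0,3)@(1, 7): e=[-9,37,32] → ·
    (1,3)@(3, 7): e=[-3,39,24] → ·
    (2,3)@(5, 7): e=[3,41,16] → █
    (4,3)@(9, 7): e=[15,45,0] → ·  [on edge]
    (1,4)@(3, 9): e=[-15,75,0] → ·  [on edge]
  covered (9 px):
    · · · · · · · · · · · ·
    · · · · · · · · · · · ·
    █ █ █ █ █ █ █ · · · · ·
    · · █ █ · · · · · · · ·
    · · · · · · · · · · · ·
T1:
  2·area = 60
  edge (0, 5)→(12, 1): d=(12,-4) top-left  bias=+0
  edge (12, 1)→(18, 4): d=(6,3) right/bottom  bias=-1
  edge (18, 4)→(0, 5): d=(-18,1) right/bottom  bias=-1
    (3,1)@(7, 3): e=[4,27,29] → █
    (4,1)@(9, 3): e=[12,21,27] → █
    (5,1)@(11, 3): e=[20,15,25] → █
    (6,1)@(13, 3): e=[28,9,23] → █
    (7,1)@(15, 3): e=[36,3,21] → █
    (8,1)@(17, 3): e=[44,-3,19] → ·
    (3,2)@(7, 5): e=[28,39,-7] → ·
    (4,2)@(9, 5): e=[36,33,-9] → ·
    (5,2)@(11, 5): e=[44,27,-11] → ·
    (6,2)@(13, 5): e=[52,21,-13] → ·
    (7,2)@(15, 5): e=[60,15,-15] → ·
  covered (5 px):
    · · · · · · · · · · · ·
    · · · █ █ █ █ █ · · · ·
    · · · · · · · · · · · ·
    · · · · · · · · · · · ·
    · · · · · · · · · · · ·
T2:
  2·area = 44  (B↔C swapped to make it positive)
  edge (4, 0)→(20, 4): d=(16,4) right/bottom  bias=-1
  edge (20, 4)→(1, 2): d=(-19,-2) top-left  bias=+0
  edge (1, 2)→(4, 0): d=(3,-2) top-left  bias=+0
    (1,0)@(3, 1): e=[20,23,1] → █
    (2,0)@(5, 1): e=[12,27,5] → █
    (3,0)@(7, 1): e=[4,31,9] → █
    (4,0)@(9, 1): e=[-4,35,13] → ·
    (1,1)@(3, 3): e=[52,-15,7] → ·
    (2,1)@(5, 3): e=[44,-11,11] → ·
    (3,1)@(7, 3): e=[36,-7,15] → ·
    (5,1)@(11, 3): e=[20,1,23] → █
    (6,1)@(13, 3): e=[12,5,27] → █
    (7,1)@(15, 3): e=[4,9,31] → █
    (8,1)@(17, 3): e=[-4,13,35] → ·
    (5,2)@(11, 5): e=[52,-37,29] → ·
  covered (6 px):
    · █ █ █ · · · · · · · ·
    · · · · · █ █ █ · · · ·
    · · · · · · · · · · · ·
    · · · · · · · · · · · ·
    · · · · · · · · · · · ·

Answer: [[1,0],[2,0],[3,0],[5,1],[6,1],[7,1]]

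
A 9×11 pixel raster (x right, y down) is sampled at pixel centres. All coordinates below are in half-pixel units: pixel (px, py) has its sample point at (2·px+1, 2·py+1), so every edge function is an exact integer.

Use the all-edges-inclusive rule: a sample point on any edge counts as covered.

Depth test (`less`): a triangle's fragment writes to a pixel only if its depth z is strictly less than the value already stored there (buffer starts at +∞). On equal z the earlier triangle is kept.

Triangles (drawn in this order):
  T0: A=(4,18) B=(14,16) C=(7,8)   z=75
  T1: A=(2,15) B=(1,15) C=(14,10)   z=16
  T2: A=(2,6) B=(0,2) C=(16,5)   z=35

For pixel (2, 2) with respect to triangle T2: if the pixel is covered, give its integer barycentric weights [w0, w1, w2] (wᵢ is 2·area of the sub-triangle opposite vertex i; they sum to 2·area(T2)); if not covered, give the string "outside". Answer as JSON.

T0:
  2·area = 94  (B↔C swapped to make it positive)
  edge (4, 18)→(7, 8): d=(3,-10) inclusive
  edge (7, 8)→(14, 16): d=(7,8) inclusive
  edge (14, 16)→(4, 18): d=(-10,2) inclusive
    (3,4)@(7, 9): e=[3,7,84] → #
    (4,4)@(9, 9): e=[23,-9,80] → ·
    (3,5)@(7, 11): e=[9,21,64] → #
    (4,5)@(9, 11): e=[29,5,60] → #
    (5,5)@(11, 11): e=[49,-11,56] → ·
    (3,6)@(7, 13): e=[15,35,44] → #
    (5,6)@(11, 13): e=[55,3,36] → #
    (6,6)@(13, 13): e=[75,-13,32] → ·
    (2,7)@(5, 15): e=[1,65,28] → #
    (6,7)@(13, 15): e=[81,1,12] → #
    (7,7)@(15, 15): e=[101,-15,8] → ·
    (2,8)@(5, 17): e=[7,79,8] → #
    (4,8)@(9, 17): e=[47,47,0] → #  [on edge]
  covered (14 px):
    · · · · · · · · ·
    · · · · · · · · ·
    · · · · · · · · ·
    · · · · · · · · ·
    · · · # · · · · ·
    · · · # # · · · ·
    · · · # # # · · ·
    · · # # # # # · ·
    · · # # # · · · ·
    · · · · · · · · ·
    · · · · · · · · ·
T1:
  2·area = 5
  edge (2, 15)→(1, 15): d=(-1,0) inclusive
  edge (1, 15)→(14, 10): d=(13,-5) inclusive
  edge (14, 10)→(2, 15): d=(-12,5) inclusive
    (0,7)@(1, 15): e=[0,0,5] → #  [on edge]
    (1,7)@(3, 15): e=[0,10,-5] → ·  [on edge]
    (2,7)@(5, 15): e=[0,20,-15] → ·  [on edge]
    (3,7)@(7, 15): e=[0,30,-25] → ·  [on edge]
    (4,7)@(9, 15): e=[0,40,-35] → ·  [on edge]
    (5,7)@(11, 15): e=[0,50,-45] → ·  [on edge]
    (6,7)@(13, 15): e=[0,60,-55] → ·  [on edge]
    (7,7)@(15, 15): e=[0,70,-65] → ·  [on edge]
    (8,7)@(17, 15): e=[0,80,-75] → ·  [on edge]
    (0,8)@(1, 17): e=[-2,26,-19] → ·
  covered (1 px):
    · · · · · · · · ·
    · · · · · · · · ·
    · · · · · · · · ·
    · · · · · · · · ·
    · · · · · · · · ·
    · · · · · · · · ·
    · · · · · · · · ·
    # · · · · · · · ·
    · · · · · · · · ·
    · · · · · · · · ·
    · · · · · · · · ·
T2:
  2·area = 58
  edge (2, 6)→(0, 2): d=(-2,-4) inclusive
  edge (0, 2)→(16, 5): d=(16,3) inclusive
  edge (16, 5)→(2, 6): d=(-14,1) inclusive
    (0,1)@(1, 3): e=[2,13,43] → #
    (1,1)@(3, 3): e=[10,7,41] → #
    (2,1)@(5, 3): e=[18,1,39] → #
    (3,1)@(7, 3): e=[26,-5,37] → ·
    (0,2)@(1, 5): e=[-2,45,15] → ·
    (1,2)@(3, 5): e=[6,39,13] → #
    (3,2)@(7, 5): e=[22,27,9] → #
    (4,2)@(9, 5): e=[30,21,7] → #
    (5,2)@(11, 5): e=[38,15,5] → #
    (6,2)@(13, 5): e=[46,9,3] → #
    (7,2)@(15, 5): e=[54,3,1] → #
    (8,2)@(17, 5): e=[62,-3,-1] → ·
  covered (10 px):
    · · · · · · · · ·
    # # # · · · · · ·
    · # # # # # # # ·
    · · · · · · · · ·
    · · · · · · · · ·
    · · · · · · · · ·
    · · · · · · · · ·
    · · · · · · · · ·
    · · · · · · · · ·
    · · · · · · · · ·
    · · · · · · · · ·

Final: [33,11,14]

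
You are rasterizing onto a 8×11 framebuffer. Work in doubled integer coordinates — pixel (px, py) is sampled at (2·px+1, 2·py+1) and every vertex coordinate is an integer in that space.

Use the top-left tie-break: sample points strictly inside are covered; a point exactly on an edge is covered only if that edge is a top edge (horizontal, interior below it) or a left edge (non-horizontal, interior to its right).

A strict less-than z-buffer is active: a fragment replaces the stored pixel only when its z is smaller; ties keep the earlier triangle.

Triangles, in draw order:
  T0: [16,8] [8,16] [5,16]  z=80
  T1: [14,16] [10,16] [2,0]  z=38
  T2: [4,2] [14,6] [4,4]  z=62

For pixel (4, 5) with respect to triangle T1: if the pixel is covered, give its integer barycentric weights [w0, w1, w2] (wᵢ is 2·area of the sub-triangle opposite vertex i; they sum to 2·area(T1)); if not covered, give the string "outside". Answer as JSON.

T0:
  2·area = 24
  edge (16, 8)→(8, 16): d=(-8,8) right/bottom  bias=-1
  edge (8, 16)→(5, 16): d=(-3,0) right/bottom  bias=-1
  edge (5, 16)→(16, 8): d=(11,-8) top-left  bias=+0
    (7,4)@(15, 9): e=[0,21,3] → .  [on edge]
    (6,5)@(13, 11): e=[0,15,9] → .  [on edge]
    (5,6)@(11, 13): e=[0,9,15] → .  [on edge]
    (3,7)@(7, 15): e=[16,3,5] → X
    (4,7)@(9, 15): e=[0,3,21] → .  [on edge]
    (3,8)@(7, 17): e=[0,-3,27] → .  [on edge]
    (2,9)@(5, 19): e=[0,-9,33] → .  [on edge]
    (1,10)@(3, 21): e=[0,-15,39] → .  [on edge]
  covered (1 px):
    . . . . . . . .
    . . . . . . . .
    . . . . . . . .
    . . . . . . . .
    . . . . . . . .
    . . . . . . . .
    . . . . . . . .
    . . . X . . . .
    . . . . . . . .
    . . . . . . . .
    . . . . . . . .
T1:
  2·area = 64
  edge (14, 16)→(10, 16): d=(-4,0) right/bottom  bias=-1
  edge (10, 16)→(2, 0): d=(-8,-16) top-left  bias=+0
  edge (2, 0)→(14, 16): d=(12,16) right/bottom  bias=-1
    (2,2)@(5, 5): e=[44,8,12] → X
    (3,2)@(7, 5): e=[44,40,-20] → .
    (2,3)@(5, 7): e=[36,-8,36] → .
    (3,3)@(7, 7): e=[36,24,4] → X
    (4,3)@(9, 7): e=[36,56,-28] → .
    (3,4)@(7, 9): e=[28,8,28] → X
    (4,4)@(9, 9): e=[28,40,-4] → .
    (3,5)@(7, 11): e=[20,-8,52] → .
    (4,5)@(9, 11): e=[20,24,20] → X
    (5,5)@(11, 11): e=[20,56,-12] → .
    (4,6)@(9, 13): e=[12,8,44] → X
    (5,6)@(11, 13): e=[12,40,12] → X
  covered (8 px):
    . . . . . . . .
    . . . . . . . .
    . . X . . . . .
    . . . X . . . .
    . . . X . . . .
    . . . . X . . .
    . . . . X X . .
    . . . . . X X .
    . . . . . . . .
    . . . . . . . .
    . . . . . . . .
T2:
  2·area = 20
  edge (4, 2)→(14, 6): d=(10,4) right/bottom  bias=-1
  edge (14, 6)→(4, 4): d=(-10,-2) top-left  bias=+0
  edge (4, 4)→(4, 2): d=(0,-2) top-left  bias=+0
    (2,1)@(5, 3): e=[6,12,2] → X
    (3,1)@(7, 3): e=[-2,16,6] → .
    (2,2)@(5, 5): e=[26,-8,2] → .
    (4,2)@(9, 5): e=[10,0,10] → X  [on edge]
    (5,2)@(11, 5): e=[2,4,14] → X
    (6,2)@(13, 5): e=[-6,8,18] → .
    (4,3)@(9, 7): e=[30,-20,10] → .
    (5,3)@(11, 7): e=[22,-16,14] → .
  covered (3 px):
    . . . . . . . .
    . . X . . . . .
    . . . . X X . .
    . . . . . . . .
    . . . . . . . .
    . . . . . . . .
    . . . . . . . .
    . . . . . . . .
    . . . . . . . .
    . . . . . . . .
    . . . . . . . .

Result: [24,20,20]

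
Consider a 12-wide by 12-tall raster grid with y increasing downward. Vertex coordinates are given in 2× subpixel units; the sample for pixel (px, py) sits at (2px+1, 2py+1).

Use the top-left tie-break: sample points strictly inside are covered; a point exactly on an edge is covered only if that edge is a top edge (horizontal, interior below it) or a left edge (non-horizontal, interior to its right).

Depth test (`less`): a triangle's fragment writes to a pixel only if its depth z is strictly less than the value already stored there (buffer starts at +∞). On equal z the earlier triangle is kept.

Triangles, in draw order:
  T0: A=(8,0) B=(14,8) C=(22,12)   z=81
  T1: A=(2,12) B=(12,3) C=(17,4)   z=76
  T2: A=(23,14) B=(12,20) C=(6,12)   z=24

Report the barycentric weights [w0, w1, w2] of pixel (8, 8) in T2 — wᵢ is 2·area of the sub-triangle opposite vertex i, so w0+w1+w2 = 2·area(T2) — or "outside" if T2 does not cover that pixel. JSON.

T0:
  2·area = 40  (B↔C swapped to make it positive)
  edge (8, 0)→(22, 12): d=(14,12) right/bottom  bias=-1
  edge (22, 12)→(14, 8): d=(-8,-4) top-left  bias=+0
  edge (14, 8)→(8, 0): d=(-6,-8) top-left  bias=+0
    (4,0)@(9, 1): e=[2,36,2] → #
    (5,0)@(11, 1): e=[-22,44,18] → ·
    (4,1)@(9, 3): e=[30,20,-10] → ·
    (5,1)@(11, 3): e=[6,28,6] → #
    (6,1)@(13, 3): e=[-18,36,22] → ·
    (5,2)@(11, 5): e=[34,12,-6] → ·
    (6,2)@(13, 5): e=[10,20,10] → #
    (7,2)@(15, 5): e=[-14,28,26] → ·
    (6,3)@(13, 7): e=[38,4,-2] → ·
    (7,3)@(15, 7): e=[14,12,14] → #
    (8,3)@(17, 7): e=[-10,20,30] → ·
    (7,4)@(15, 9): e=[42,-4,2] → ·
  covered (5 px):
    · · · · # · · · · · · ·
    · · · · · # · · · · · ·
    · · · · · · # · · · · ·
    · · · · · · · # · · · ·
    · · · · · · · · # · · ·
    · · · · · · · · · · · ·
    · · · · · · · · · · · ·
    · · · · · · · · · · · ·
    · · · · · · · · · · · ·
    · · · · · · · · · · · ·
    · · · · · · · · · · · ·
    · · · · · · · · · · · ·
T1:
  2·area = 55
  edge (2, 12)→(12, 3): d=(10,-9) top-left  bias=+0
  edge (12, 3)→(17, 4): d=(5,1) right/bottom  bias=-1
  edge (17, 4)→(2, 12): d=(-15,8) right/bottom  bias=-1
    (5,2)@(11, 5): e=[11,11,33] → #
    (6,2)@(13, 5): e=[29,9,17] → #
    (7,2)@(15, 5): e=[47,7,1] → #
    (8,2)@(17, 5): e=[65,5,-15] → ·
    (4,3)@(9, 7): e=[13,23,19] → #
    (6,3)@(13, 7): e=[49,19,-13] → ·
    (7,3)@(15, 7): e=[67,17,-29] → ·
    (3,4)@(7, 9): e=[15,35,5] → #
    (4,4)@(9, 9): e=[33,33,-11] → ·
    (5,4)@(11, 9): e=[51,31,-27] → ·
    (3,5)@(7, 11): e=[35,45,-25] → ·
  covered (6 px):
    · · · · · · · · · · · ·
    · · · · · · · · · · · ·
    · · · · · # # # · · · ·
    · · · · # # · · · · · ·
    · · · # · · · · · · · ·
    · · · · · · · · · · · ·
    · · · · · · · · · · · ·
    · · · · · · · · · · · ·
    · · · · · · · · · · · ·
    · · · · · · · · · · · ·
    · · · · · · · · · · · ·
    · · · · · · · · · · · ·
T2:
  2·area = 124
  edge (23, 14)→(12, 20): d=(-11,6) right/bottom  bias=-1
  edge (12, 20)→(6, 12): d=(-6,-8) top-left  bias=+0
  edge (6, 12)→(23, 14): d=(17,2) right/bottom  bias=-1
    (3,6)@(7, 13): e=[107,2,15] → #
    (4,6)@(9, 13): e=[95,18,11] → #
    (5,6)@(11, 13): e=[83,34,7] → #
    (6,6)@(13, 13): e=[71,50,3] → #
    (7,6)@(15, 13): e=[59,66,-1] → ·
    (3,7)@(7, 15): e=[85,-10,49] → ·
    (4,7)@(9, 15): e=[73,6,45] → #
    (7,7)@(15, 15): e=[37,54,33] → #
    (8,7)@(17, 15): e=[25,70,29] → #
    (9,7)@(19, 15): e=[13,86,25] → #
    (10,7)@(21, 15): e=[1,102,21] → #
    (11,7)@(23, 15): e=[-11,118,17] → ·
  covered (16 px):
    · · · · · · · · · · · ·
    · · · · · · · · · · · ·
    · · · · · · · · · · · ·
    · · · · · · · · · · · ·
    · · · · · · · · · · · ·
    · · · · · · · · · · · ·
    · · · # # # # · · · · ·
    · · · · # # # # # # # ·
    · · · · · # # # # · · ·
    · · · · · · # · · · · ·
    · · · · · · · · · · · ·
    · · · · · · · · · · · ·

Answer: [58,63,3]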